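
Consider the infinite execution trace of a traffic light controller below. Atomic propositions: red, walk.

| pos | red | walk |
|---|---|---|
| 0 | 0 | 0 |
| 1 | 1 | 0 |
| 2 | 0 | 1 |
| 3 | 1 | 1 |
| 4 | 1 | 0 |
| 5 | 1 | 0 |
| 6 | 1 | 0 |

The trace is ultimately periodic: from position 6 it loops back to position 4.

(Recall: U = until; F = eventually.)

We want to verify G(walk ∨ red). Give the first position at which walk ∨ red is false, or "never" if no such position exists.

0

At position 0 the labels are {}, so walk ∨ red is false there. This is the first violation.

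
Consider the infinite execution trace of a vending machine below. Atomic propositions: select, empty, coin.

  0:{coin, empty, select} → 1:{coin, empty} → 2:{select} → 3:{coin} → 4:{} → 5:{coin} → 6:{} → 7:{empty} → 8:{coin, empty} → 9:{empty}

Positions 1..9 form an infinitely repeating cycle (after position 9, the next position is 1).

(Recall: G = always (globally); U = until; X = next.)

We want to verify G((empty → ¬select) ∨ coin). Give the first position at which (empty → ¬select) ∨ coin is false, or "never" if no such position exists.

(empty → ¬select) ∨ coin holds at every position 0..9, and those are all the positions the trace ever visits, so the invariant G((empty → ¬select) ∨ coin) is never violated.

never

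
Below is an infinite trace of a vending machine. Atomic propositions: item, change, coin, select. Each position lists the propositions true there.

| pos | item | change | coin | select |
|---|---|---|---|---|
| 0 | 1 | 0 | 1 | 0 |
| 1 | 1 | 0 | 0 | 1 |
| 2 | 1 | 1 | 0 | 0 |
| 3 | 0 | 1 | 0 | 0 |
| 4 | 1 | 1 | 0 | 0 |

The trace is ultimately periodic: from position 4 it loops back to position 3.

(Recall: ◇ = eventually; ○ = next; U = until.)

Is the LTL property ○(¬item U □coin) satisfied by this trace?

The position after 0 is 1; ¬item U □coin is false there.

Violated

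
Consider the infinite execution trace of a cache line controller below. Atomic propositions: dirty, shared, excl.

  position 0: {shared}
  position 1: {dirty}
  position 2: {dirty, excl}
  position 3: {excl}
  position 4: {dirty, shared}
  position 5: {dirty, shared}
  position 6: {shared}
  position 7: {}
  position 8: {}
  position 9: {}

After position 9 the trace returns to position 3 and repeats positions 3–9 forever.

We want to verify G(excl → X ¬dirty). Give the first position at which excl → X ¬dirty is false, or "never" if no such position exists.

3

Check excl → X ¬dirty at each position in order: 0 ✓, 1 ✓, 2 ✓.
At position 3 the labels are {excl} and the next position 4 has {dirty, shared}, so excl → X ¬dirty is false there. This is the first violation.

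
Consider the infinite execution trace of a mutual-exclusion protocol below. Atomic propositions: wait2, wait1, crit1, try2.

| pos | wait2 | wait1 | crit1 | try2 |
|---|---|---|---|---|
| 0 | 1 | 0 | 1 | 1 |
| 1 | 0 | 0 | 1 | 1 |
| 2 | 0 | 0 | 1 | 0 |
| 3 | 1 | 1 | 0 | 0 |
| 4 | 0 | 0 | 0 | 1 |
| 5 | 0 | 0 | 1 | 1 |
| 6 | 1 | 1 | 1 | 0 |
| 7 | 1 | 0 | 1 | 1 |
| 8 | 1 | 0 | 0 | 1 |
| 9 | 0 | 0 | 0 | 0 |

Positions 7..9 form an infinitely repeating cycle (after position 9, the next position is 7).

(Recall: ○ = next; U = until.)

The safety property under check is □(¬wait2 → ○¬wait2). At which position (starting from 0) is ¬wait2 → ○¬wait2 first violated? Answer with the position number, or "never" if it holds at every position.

2

Check ¬wait2 → ○¬wait2 at each position in order: 0 ✓, 1 ✓.
At position 2 the labels are {crit1} and the next position 3 has {wait1, wait2}, so ¬wait2 → ○¬wait2 is false there. This is the first violation.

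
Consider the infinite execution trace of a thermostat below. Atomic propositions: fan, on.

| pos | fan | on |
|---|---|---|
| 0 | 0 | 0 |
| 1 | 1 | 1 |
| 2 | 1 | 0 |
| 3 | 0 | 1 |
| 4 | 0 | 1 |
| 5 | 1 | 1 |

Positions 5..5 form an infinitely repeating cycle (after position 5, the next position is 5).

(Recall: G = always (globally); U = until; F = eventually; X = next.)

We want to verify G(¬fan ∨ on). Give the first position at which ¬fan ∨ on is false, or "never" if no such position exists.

Check ¬fan ∨ on at each position in order: 0 ✓, 1 ✓.
At position 2 the labels are {fan}, so ¬fan ∨ on is false there. This is the first violation.

2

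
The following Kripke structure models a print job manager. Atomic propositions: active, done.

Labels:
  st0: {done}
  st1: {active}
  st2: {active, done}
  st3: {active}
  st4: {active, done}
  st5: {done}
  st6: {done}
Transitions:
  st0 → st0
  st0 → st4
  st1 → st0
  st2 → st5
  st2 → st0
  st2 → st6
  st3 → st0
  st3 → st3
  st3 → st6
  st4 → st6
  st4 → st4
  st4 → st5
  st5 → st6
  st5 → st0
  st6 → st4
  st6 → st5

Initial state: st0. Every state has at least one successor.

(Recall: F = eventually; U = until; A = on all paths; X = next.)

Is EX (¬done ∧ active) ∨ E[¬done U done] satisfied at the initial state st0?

States satisfying ¬done ∧ active: {st1, st3}.
States satisfying EX (¬done ∧ active): {st3}.
States satisfying ¬done: {st1, st3}.
States satisfying done: {st0, st2, st4, st5, st6}.
States satisfying E[¬done U done]: {st0, st1, st2, st3, st4, st5, st6}.
States satisfying EX (¬done ∧ active) ∨ E[¬done U done]: {st0, st1, st2, st3, st4, st5, st6}.
st0 ∈ Sat(EX (¬done ∧ active) ∨ E[¬done U done]).

Satisfied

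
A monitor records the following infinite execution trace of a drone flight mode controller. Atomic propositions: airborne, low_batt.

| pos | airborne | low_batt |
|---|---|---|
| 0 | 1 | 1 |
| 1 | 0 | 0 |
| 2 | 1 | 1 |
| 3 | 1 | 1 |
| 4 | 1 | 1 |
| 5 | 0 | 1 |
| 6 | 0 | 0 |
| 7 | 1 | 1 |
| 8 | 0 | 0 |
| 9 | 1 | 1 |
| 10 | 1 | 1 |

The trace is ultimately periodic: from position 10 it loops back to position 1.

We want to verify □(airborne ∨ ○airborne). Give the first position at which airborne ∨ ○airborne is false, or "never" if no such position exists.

5

Check airborne ∨ ○airborne at each position in order: 0 ✓, 1 ✓, 2 ✓, 3 ✓, 4 ✓.
At position 5 the labels are {low_batt} and the next position 6 has {}, so airborne ∨ ○airborne is false there. This is the first violation.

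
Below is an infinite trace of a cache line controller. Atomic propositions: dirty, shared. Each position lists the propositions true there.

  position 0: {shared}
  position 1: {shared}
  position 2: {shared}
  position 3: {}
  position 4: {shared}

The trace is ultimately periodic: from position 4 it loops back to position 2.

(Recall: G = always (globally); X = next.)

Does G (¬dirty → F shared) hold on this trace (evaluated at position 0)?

¬dirty → F shared holds at every position 0..4, and those are all positions ever visited, so G (¬dirty → F shared) holds.
Positions where ¬dirty holds: 0, 1, 2, 3, 4.
Check F shared at each: 0→ok, 1→ok, 2→ok, 3→ok, 4→ok.

Holds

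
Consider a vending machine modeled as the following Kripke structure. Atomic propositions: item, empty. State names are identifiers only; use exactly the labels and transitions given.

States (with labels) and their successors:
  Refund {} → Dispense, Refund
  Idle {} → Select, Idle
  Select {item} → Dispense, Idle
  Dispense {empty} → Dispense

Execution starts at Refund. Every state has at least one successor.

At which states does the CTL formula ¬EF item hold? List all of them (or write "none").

{Refund, Dispense}

States satisfying item: {Select}.
States satisfying EF item: {Idle, Select}.
States satisfying ¬EF item: {Refund, Dispense}.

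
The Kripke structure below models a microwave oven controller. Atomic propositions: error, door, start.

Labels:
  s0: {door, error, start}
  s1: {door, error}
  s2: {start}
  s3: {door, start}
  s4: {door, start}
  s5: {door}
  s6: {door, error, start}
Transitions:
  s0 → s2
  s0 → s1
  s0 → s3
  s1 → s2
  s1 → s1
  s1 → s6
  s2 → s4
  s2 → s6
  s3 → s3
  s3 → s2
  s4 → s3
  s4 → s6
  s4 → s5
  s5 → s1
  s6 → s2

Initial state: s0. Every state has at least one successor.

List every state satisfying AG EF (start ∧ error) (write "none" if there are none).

{s0, s1, s2, s3, s4, s5, s6}

States satisfying EF (start ∧ error): {s0, s1, s2, s3, s4, s5, s6}.
States satisfying AG EF (start ∧ error): {s0, s1, s2, s3, s4, s5, s6}.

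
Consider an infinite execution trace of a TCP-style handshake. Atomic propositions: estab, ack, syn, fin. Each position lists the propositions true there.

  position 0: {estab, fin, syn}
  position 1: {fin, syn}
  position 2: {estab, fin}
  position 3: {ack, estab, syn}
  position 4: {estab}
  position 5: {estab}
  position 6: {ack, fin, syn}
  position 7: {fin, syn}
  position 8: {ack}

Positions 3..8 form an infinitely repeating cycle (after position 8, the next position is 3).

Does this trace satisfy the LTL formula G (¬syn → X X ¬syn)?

¬syn → X X ¬syn must hold at every position from 0 onward. It fails at position 4, so G (¬syn → X X ¬syn) is false.
Positions where ¬syn holds: 2, 4, 5, 8.
Check X X ¬syn at each: 2→ok, 4→fails, 5→fails, 8→ok.

Does not hold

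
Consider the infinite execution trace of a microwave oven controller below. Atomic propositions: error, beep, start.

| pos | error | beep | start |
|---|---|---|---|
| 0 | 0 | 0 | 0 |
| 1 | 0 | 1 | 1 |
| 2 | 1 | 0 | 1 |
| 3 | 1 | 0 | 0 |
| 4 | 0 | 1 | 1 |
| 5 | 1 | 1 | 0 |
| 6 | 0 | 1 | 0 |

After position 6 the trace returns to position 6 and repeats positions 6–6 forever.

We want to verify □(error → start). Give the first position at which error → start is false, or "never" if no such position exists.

3

Check error → start at each position in order: 0 ✓, 1 ✓, 2 ✓.
At position 3 the labels are {error}, so error → start is false there. This is the first violation.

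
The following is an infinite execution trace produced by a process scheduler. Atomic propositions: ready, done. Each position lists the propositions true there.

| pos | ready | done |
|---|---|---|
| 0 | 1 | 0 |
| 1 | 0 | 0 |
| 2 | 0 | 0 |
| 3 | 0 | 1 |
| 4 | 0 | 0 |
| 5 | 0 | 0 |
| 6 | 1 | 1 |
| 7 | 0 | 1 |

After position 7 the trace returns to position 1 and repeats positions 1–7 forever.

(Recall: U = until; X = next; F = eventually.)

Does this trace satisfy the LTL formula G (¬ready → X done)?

Does not hold

¬ready → X done must hold at every position from 0 onward. It fails at position 1, so G (¬ready → X done) is false.
Positions where ¬ready holds: 1, 2, 3, 4, 5, 7.
Check X done at each: 1→fails, 2→ok, 3→fails, 4→fails, 5→ok, 7→fails.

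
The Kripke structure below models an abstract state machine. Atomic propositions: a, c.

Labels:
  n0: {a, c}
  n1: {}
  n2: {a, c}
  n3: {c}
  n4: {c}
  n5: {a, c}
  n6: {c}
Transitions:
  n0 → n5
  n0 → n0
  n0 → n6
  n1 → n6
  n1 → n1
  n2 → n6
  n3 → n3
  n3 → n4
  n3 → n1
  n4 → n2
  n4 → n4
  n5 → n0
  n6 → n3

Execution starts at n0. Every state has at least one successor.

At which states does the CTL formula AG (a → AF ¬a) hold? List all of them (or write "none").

{n1, n2, n3, n4, n6}

States satisfying a → AF ¬a: {n1, n2, n3, n4, n6}.
States satisfying AG (a → AF ¬a): {n1, n2, n3, n4, n6}.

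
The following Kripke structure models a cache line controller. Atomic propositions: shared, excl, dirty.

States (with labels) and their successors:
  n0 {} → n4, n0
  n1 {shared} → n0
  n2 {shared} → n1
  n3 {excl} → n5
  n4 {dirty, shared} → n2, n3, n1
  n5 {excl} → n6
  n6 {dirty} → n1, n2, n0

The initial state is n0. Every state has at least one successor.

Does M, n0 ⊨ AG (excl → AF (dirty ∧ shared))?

States satisfying excl → AF (dirty ∧ shared): {n0, n1, n2, n4, n6}.
States satisfying AG (excl → AF (dirty ∧ shared)): ∅.
n3 is reachable from n0 and violates excl → AF (dirty ∧ shared), so AG fails at n0.
n0 ∉ Sat(AG (excl → AF (dirty ∧ shared))).

Violated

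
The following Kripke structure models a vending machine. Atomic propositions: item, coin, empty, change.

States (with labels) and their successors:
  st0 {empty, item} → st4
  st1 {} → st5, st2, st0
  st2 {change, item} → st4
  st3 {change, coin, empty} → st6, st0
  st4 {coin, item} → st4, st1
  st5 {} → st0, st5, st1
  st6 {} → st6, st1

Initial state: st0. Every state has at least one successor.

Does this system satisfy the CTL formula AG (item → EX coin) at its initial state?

States satisfying item → EX coin: {st0, st1, st2, st3, st4, st5, st6}.
States satisfying AG (item → EX coin): {st0, st1, st2, st3, st4, st5, st6}.
Every state reachable from st0 satisfies item → EX coin.
st0 ∈ Sat(AG (item → EX coin)).

Satisfied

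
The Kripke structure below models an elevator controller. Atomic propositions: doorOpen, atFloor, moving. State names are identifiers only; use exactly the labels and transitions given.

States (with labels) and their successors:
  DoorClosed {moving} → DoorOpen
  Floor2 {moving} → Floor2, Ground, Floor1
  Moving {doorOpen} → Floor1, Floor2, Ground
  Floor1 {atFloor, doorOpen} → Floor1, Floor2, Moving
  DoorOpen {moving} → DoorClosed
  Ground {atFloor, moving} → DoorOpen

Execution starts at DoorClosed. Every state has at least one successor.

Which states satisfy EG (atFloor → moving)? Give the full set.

States satisfying atFloor → moving: {DoorClosed, Floor2, Moving, DoorOpen, Ground}.
States satisfying EG (atFloor → moving): {DoorClosed, Floor2, Moving, DoorOpen, Ground}.

{DoorClosed, Floor2, Moving, DoorOpen, Ground}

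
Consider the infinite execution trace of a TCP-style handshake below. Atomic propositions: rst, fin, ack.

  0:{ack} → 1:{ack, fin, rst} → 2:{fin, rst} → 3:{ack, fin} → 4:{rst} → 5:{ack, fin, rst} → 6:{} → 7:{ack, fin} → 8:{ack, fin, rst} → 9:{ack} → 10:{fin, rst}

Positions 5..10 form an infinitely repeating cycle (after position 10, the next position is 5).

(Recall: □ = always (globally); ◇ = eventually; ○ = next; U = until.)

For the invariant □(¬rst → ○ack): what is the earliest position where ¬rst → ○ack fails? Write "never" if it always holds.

Check ¬rst → ○ack at each position in order: 0 ✓, 1 ✓, 2 ✓.
At position 3 the labels are {ack, fin} and the next position 4 has {rst}, so ¬rst → ○ack is false there. This is the first violation.

3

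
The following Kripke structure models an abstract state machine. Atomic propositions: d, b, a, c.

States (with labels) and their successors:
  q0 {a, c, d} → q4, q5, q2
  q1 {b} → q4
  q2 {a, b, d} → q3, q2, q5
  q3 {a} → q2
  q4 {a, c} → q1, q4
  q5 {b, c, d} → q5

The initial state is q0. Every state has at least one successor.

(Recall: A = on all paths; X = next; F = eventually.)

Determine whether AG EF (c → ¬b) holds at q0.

Does not hold

States satisfying EF (c → ¬b): {q0, q1, q2, q3, q4}.
States satisfying AG EF (c → ¬b): {q1, q4}.
q5 is reachable from q0 and violates EF (c → ¬b), so AG fails at q0.
q0 ∉ Sat(AG EF (c → ¬b)).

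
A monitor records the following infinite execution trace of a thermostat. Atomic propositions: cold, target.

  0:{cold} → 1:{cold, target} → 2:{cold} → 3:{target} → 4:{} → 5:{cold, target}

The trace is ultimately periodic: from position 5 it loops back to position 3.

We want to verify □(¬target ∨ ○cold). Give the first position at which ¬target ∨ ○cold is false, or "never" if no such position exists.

3

Check ¬target ∨ ○cold at each position in order: 0 ✓, 1 ✓, 2 ✓.
At position 3 the labels are {target} and the next position 4 has {}, so ¬target ∨ ○cold is false there. This is the first violation.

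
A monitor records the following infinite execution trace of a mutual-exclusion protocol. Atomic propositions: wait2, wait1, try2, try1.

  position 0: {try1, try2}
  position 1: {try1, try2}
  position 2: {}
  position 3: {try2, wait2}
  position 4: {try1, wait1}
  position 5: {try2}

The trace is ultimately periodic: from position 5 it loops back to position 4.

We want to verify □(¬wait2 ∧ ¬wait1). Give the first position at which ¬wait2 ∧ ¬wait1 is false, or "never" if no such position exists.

3

Check ¬wait2 ∧ ¬wait1 at each position in order: 0 ✓, 1 ✓, 2 ✓.
At position 3 the labels are {try2, wait2}, so ¬wait2 ∧ ¬wait1 is false there. This is the first violation.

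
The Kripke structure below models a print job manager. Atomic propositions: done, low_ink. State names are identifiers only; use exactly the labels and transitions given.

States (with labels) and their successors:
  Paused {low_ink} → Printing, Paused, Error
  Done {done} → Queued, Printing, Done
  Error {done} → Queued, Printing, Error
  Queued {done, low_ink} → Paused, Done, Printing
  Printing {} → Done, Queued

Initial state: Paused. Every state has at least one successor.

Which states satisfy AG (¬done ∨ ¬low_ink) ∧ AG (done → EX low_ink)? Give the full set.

States satisfying ¬done ∨ ¬low_ink: {Paused, Done, Error, Printing}.
States satisfying AG (¬done ∨ ¬low_ink): ∅.
States satisfying done → EX low_ink: {Paused, Done, Error, Queued, Printing}.
States satisfying AG (done → EX low_ink): {Paused, Done, Error, Queued, Printing}.
States satisfying AG (¬done ∨ ¬low_ink) ∧ AG (done → EX low_ink): ∅.

none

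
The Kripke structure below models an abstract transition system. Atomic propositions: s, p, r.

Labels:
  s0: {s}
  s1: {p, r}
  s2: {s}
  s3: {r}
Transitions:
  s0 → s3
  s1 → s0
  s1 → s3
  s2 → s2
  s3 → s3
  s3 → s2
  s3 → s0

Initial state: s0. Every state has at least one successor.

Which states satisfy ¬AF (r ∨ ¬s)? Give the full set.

States satisfying r ∨ ¬s: {s1, s3}.
States satisfying AF (r ∨ ¬s): {s0, s1, s3}.
States satisfying ¬AF (r ∨ ¬s): {s2}.

{s2}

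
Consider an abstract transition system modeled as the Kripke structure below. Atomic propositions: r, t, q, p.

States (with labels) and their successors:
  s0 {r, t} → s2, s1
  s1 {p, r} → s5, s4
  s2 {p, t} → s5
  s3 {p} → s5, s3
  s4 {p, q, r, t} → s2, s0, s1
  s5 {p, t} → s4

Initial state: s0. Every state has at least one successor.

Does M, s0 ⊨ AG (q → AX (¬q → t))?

States satisfying q → AX (¬q → t): {s0, s1, s2, s3, s5}.
States satisfying AG (q → AX (¬q → t)): ∅.
s4 is reachable from s0 and violates q → AX (¬q → t), so AG fails at s0.
s0 ∉ Sat(AG (q → AX (¬q → t))).

Does not hold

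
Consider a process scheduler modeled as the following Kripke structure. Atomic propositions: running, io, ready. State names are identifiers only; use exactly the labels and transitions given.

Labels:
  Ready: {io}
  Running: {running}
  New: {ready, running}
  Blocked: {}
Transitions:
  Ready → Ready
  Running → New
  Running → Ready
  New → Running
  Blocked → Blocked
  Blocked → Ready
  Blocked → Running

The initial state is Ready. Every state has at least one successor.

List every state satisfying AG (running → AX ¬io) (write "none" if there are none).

{Ready}

States satisfying running → AX ¬io: {Ready, New, Blocked}.
States satisfying AG (running → AX ¬io): {Ready}.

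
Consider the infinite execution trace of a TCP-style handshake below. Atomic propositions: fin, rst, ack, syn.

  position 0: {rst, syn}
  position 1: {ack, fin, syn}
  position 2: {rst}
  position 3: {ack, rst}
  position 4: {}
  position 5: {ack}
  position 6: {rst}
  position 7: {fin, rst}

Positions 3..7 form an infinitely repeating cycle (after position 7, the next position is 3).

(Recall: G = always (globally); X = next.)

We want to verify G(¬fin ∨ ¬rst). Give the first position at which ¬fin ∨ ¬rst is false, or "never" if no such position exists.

7

Check ¬fin ∨ ¬rst at each position in order: 0 ✓, 1 ✓, 2 ✓, 3 ✓, 4 ✓, 5 ✓, 6 ✓.
At position 7 the labels are {fin, rst}, so ¬fin ∨ ¬rst is false there. This is the first violation.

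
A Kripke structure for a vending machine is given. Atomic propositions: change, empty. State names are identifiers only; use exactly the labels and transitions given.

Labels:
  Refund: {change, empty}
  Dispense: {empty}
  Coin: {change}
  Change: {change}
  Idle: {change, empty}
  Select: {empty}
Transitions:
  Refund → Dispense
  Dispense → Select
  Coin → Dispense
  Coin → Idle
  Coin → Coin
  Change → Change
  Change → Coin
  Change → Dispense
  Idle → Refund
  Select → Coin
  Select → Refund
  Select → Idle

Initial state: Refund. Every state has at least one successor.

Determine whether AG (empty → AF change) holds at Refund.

States satisfying empty → AF change: {Refund, Dispense, Coin, Change, Idle, Select}.
States satisfying AG (empty → AF change): {Refund, Dispense, Coin, Change, Idle, Select}.
Every state reachable from Refund satisfies empty → AF change.
Refund ∈ Sat(AG (empty → AF change)).

Holds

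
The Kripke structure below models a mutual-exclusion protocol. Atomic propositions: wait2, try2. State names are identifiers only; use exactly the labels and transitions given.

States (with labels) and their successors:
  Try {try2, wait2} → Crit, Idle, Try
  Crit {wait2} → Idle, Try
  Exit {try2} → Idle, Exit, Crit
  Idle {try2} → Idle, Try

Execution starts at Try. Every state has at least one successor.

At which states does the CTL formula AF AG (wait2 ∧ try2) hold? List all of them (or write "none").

none

States satisfying AG (wait2 ∧ try2): ∅.
States satisfying AF AG (wait2 ∧ try2): ∅.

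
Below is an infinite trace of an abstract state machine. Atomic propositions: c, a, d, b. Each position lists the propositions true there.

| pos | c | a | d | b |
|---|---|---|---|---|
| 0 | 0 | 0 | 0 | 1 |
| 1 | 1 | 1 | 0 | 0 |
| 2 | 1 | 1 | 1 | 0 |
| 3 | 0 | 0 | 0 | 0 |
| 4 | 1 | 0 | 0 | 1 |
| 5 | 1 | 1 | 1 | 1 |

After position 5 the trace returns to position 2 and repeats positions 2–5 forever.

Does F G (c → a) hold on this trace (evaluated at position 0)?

Does not hold

G (c → a) is false at every position 0..5, so it never becomes true and F G (c → a) fails.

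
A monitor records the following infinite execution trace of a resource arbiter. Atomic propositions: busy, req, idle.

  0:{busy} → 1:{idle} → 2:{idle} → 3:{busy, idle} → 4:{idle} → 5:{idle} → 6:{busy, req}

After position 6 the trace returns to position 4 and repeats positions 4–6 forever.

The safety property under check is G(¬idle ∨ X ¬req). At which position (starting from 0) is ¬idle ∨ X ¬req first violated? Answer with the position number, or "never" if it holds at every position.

5

Check ¬idle ∨ X ¬req at each position in order: 0 ✓, 1 ✓, 2 ✓, 3 ✓, 4 ✓.
At position 5 the labels are {idle} and the next position 6 has {busy, req}, so ¬idle ∨ X ¬req is false there. This is the first violation.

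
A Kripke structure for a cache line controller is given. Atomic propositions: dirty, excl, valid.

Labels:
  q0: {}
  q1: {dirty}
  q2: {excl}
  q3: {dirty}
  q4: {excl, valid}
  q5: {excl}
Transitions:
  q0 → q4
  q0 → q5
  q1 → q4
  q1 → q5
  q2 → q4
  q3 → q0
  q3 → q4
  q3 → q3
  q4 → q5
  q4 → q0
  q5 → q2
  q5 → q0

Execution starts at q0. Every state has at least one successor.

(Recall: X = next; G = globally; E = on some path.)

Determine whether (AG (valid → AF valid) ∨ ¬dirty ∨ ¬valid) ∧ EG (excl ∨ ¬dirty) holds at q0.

States satisfying valid → AF valid: {q0, q1, q2, q3, q4, q5}.
States satisfying AG (valid → AF valid): {q0, q1, q2, q3, q4, q5}.
States satisfying ¬dirty: {q0, q2, q4, q5}.
States satisfying ¬valid: {q0, q1, q2, q3, q5}.
States satisfying ¬dirty ∨ ¬valid: {q0, q1, q2, q3, q4, q5}.
States satisfying AG (valid → AF valid) ∨ ¬dirty ∨ ¬valid: {q0, q1, q2, q3, q4, q5}.
States satisfying excl ∨ ¬dirty: {q0, q2, q4, q5}.
States satisfying EG (excl ∨ ¬dirty): {q0, q2, q4, q5}.
States satisfying (AG (valid → AF valid) ∨ ¬dirty ∨ ¬valid) ∧ EG (excl ∨ ¬dirty): {q0, q2, q4, q5}.
q0 ∈ Sat((AG (valid → AF valid) ∨ ¬dirty ∨ ¬valid) ∧ EG (excl ∨ ¬dirty)).

Yes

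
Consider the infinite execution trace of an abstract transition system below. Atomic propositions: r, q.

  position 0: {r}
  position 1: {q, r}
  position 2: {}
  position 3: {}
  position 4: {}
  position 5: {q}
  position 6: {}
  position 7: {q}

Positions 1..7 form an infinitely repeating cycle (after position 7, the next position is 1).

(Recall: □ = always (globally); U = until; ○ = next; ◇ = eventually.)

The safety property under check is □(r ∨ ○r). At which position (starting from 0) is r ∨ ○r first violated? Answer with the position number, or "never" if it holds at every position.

2

Check r ∨ ○r at each position in order: 0 ✓, 1 ✓.
At position 2 the labels are {} and the next position 3 has {}, so r ∨ ○r is false there. This is the first violation.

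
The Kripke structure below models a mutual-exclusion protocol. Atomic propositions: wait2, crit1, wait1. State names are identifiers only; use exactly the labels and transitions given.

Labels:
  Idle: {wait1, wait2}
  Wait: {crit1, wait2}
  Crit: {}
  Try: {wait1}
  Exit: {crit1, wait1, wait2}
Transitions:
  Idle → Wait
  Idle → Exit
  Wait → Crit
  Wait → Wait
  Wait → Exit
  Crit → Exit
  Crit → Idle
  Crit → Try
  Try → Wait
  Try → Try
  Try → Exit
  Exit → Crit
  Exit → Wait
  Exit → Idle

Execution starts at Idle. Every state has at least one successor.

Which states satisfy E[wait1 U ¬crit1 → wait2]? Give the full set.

States satisfying wait1: {Idle, Try, Exit}.
States satisfying ¬crit1 → wait2: {Idle, Wait, Exit}.
States satisfying E[wait1 U ¬crit1 → wait2]: {Idle, Wait, Try, Exit}.

{Idle, Wait, Try, Exit}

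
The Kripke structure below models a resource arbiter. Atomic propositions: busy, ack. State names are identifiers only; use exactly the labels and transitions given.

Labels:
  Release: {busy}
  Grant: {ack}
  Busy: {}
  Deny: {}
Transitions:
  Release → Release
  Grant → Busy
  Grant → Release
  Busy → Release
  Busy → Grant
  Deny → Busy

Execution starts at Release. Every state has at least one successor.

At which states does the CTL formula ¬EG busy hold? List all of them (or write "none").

States satisfying busy: {Release}.
States satisfying EG busy: {Release}.
States satisfying ¬EG busy: {Grant, Busy, Deny}.

{Grant, Busy, Deny}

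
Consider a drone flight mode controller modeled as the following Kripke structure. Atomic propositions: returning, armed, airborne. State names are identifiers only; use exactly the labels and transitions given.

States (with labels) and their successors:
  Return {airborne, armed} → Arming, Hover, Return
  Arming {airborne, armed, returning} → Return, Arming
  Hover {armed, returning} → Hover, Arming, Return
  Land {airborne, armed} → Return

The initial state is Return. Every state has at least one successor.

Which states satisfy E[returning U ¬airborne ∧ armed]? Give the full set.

States satisfying returning: {Arming, Hover}.
States satisfying ¬airborne ∧ armed: {Hover}.
States satisfying E[returning U ¬airborne ∧ armed]: {Hover}.

{Hover}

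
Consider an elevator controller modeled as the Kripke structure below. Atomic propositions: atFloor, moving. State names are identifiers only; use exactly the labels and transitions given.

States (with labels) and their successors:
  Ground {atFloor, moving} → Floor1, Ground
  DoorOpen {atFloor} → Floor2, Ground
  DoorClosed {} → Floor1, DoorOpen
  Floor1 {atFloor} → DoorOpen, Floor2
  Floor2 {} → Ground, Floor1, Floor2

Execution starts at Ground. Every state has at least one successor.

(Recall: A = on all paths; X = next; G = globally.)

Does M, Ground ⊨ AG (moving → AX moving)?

No

States satisfying moving → AX moving: {DoorOpen, DoorClosed, Floor1, Floor2}.
States satisfying AG (moving → AX moving): ∅.
Ground is reachable from Ground and violates moving → AX moving, so AG fails at Ground.
Ground ∉ Sat(AG (moving → AX moving)).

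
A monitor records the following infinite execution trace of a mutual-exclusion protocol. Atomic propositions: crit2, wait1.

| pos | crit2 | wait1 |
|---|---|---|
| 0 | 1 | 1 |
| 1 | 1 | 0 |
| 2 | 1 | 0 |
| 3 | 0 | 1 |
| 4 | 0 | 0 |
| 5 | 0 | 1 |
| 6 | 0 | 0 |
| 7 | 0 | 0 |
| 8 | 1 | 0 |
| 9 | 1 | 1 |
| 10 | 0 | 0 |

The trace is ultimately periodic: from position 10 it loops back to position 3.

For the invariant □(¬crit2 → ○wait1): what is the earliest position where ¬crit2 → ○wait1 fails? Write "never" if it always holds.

3

Check ¬crit2 → ○wait1 at each position in order: 0 ✓, 1 ✓, 2 ✓.
At position 3 the labels are {wait1} and the next position 4 has {}, so ¬crit2 → ○wait1 is false there. This is the first violation.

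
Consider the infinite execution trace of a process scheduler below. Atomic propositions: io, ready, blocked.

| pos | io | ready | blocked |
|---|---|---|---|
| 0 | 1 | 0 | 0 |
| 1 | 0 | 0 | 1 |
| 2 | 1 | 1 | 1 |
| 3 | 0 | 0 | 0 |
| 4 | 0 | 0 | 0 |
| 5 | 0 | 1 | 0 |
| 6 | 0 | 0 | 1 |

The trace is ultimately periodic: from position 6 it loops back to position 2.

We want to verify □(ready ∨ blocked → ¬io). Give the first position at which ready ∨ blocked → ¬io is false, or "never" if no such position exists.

2

Check ready ∨ blocked → ¬io at each position in order: 0 ✓, 1 ✓.
At position 2 the labels are {blocked, io, ready}, so ready ∨ blocked → ¬io is false there. This is the first violation.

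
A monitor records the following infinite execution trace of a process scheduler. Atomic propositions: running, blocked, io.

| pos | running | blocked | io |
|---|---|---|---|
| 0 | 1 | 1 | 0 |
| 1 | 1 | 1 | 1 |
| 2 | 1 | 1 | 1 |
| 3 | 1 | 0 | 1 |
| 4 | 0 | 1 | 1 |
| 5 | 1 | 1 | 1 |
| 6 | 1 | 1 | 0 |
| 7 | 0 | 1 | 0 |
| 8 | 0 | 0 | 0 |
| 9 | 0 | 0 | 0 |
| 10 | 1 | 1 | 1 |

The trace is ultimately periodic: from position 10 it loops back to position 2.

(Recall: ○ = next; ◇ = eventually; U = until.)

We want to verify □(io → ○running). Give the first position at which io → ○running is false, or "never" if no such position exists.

3

Check io → ○running at each position in order: 0 ✓, 1 ✓, 2 ✓.
At position 3 the labels are {io, running} and the next position 4 has {blocked, io}, so io → ○running is false there. This is the first violation.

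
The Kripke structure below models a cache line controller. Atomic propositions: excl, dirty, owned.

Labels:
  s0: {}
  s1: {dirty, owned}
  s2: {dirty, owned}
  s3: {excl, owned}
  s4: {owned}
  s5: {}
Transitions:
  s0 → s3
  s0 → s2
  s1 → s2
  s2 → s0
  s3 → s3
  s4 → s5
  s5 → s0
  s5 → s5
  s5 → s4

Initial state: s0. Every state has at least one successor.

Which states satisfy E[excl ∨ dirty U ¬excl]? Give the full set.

States satisfying excl ∨ dirty: {s1, s2, s3}.
States satisfying ¬excl: {s0, s1, s2, s4, s5}.
States satisfying E[excl ∨ dirty U ¬excl]: {s0, s1, s2, s4, s5}.

{s0, s1, s2, s4, s5}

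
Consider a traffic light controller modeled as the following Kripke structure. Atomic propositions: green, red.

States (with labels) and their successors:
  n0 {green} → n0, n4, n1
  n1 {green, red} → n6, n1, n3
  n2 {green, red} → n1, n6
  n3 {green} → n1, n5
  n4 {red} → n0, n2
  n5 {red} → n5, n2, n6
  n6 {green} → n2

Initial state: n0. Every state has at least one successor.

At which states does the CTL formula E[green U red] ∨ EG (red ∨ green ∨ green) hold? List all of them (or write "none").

States satisfying green: {n0, n1, n2, n3, n6}.
States satisfying red: {n1, n2, n4, n5}.
States satisfying E[green U red]: {n0, n1, n2, n3, n4, n5, n6}.
States satisfying red ∨ green ∨ green: {n0, n1, n2, n3, n4, n5, n6}.
States satisfying EG (red ∨ green ∨ green): {n0, n1, n2, n3, n4, n5, n6}.
States satisfying E[green U red] ∨ EG (red ∨ green ∨ green): {n0, n1, n2, n3, n4, n5, n6}.

{n0, n1, n2, n3, n4, n5, n6}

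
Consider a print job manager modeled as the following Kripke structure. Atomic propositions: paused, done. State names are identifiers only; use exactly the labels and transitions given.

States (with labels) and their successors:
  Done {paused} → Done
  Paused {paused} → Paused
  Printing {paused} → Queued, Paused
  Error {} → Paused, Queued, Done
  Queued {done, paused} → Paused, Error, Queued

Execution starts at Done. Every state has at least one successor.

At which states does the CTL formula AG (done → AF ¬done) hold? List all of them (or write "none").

{Done, Paused}

States satisfying done → AF ¬done: {Done, Paused, Printing, Error}.
States satisfying AG (done → AF ¬done): {Done, Paused}.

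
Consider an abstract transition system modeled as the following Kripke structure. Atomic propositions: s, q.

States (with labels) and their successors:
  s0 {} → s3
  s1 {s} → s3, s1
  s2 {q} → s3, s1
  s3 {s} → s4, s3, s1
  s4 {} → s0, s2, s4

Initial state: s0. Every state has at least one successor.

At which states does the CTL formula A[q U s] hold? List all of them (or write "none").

States satisfying q: {s2}.
States satisfying s: {s1, s3}.
States satisfying A[q U s]: {s1, s2, s3}.

{s1, s2, s3}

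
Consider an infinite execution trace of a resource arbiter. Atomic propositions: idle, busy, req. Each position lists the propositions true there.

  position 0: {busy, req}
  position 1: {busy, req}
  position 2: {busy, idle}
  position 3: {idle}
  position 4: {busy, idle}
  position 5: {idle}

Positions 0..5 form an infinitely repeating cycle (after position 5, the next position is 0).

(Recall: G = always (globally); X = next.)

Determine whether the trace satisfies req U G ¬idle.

Walking from position 0: at position 2, G ¬idle has not yet held and req fails, so req U G ¬idle is false.

No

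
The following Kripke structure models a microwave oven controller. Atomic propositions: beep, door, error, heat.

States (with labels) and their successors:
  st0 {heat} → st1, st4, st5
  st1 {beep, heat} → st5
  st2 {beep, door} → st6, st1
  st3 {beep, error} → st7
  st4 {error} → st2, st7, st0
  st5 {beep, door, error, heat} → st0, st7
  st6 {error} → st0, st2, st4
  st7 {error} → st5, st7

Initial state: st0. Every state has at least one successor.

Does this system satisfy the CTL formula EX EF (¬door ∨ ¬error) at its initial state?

Satisfied

States satisfying EF (¬door ∨ ¬error): {st0, st1, st2, st3, st4, st5, st6, st7}.
States satisfying EX EF (¬door ∨ ¬error): {st0, st1, st2, st3, st4, st5, st6, st7}.
st0 ∈ Sat(EX EF (¬door ∨ ¬error)).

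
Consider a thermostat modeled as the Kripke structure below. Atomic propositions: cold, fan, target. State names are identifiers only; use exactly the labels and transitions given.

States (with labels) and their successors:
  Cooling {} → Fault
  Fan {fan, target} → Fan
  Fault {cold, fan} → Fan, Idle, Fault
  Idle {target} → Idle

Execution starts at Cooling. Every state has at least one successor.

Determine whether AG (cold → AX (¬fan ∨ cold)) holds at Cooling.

States satisfying cold → AX (¬fan ∨ cold): {Cooling, Fan, Idle}.
States satisfying AG (cold → AX (¬fan ∨ cold)): {Fan, Idle}.
Fault is reachable from Cooling and violates cold → AX (¬fan ∨ cold), so AG fails at Cooling.
Cooling ∉ Sat(AG (cold → AX (¬fan ∨ cold))).

No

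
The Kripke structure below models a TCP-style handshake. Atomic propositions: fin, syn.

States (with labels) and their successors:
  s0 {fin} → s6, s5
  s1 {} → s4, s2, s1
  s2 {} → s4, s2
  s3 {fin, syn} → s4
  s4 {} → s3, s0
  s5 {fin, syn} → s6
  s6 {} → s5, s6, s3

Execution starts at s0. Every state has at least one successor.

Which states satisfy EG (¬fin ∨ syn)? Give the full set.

{s1, s2, s3, s4, s5, s6}

States satisfying ¬fin ∨ syn: {s1, s2, s3, s4, s5, s6}.
States satisfying EG (¬fin ∨ syn): {s1, s2, s3, s4, s5, s6}.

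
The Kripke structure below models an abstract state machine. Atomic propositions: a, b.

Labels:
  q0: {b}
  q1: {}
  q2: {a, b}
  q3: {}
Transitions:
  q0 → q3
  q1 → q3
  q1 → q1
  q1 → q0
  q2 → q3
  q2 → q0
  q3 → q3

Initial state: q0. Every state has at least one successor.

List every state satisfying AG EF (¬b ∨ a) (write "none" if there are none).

{q0, q1, q2, q3}

States satisfying EF (¬b ∨ a): {q0, q1, q2, q3}.
States satisfying AG EF (¬b ∨ a): {q0, q1, q2, q3}.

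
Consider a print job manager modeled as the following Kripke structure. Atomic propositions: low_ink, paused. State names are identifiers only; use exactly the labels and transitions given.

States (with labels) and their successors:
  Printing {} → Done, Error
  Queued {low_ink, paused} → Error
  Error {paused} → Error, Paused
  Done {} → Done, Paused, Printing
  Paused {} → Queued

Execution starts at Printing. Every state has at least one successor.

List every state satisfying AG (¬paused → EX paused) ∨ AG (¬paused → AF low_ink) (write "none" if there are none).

{Queued, Error, Paused}

States satisfying ¬paused → EX paused: {Printing, Queued, Error, Paused}.
States satisfying AG (¬paused → EX paused): {Queued, Error, Paused}.
States satisfying ¬paused → AF low_ink: {Queued, Error, Paused}.
States satisfying AG (¬paused → AF low_ink): {Queued, Error, Paused}.
States satisfying AG (¬paused → EX paused) ∨ AG (¬paused → AF low_ink): {Queued, Error, Paused}.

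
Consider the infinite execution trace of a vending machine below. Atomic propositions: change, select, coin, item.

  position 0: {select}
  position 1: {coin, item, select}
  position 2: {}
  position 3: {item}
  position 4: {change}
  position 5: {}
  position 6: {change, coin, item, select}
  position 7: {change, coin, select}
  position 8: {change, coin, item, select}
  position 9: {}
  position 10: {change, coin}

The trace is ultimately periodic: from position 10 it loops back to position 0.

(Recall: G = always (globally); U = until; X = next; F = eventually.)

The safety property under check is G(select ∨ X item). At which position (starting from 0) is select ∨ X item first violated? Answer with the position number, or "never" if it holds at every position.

Check select ∨ X item at each position in order: 0 ✓, 1 ✓, 2 ✓.
At position 3 the labels are {item} and the next position 4 has {change}, so select ∨ X item is false there. This is the first violation.

3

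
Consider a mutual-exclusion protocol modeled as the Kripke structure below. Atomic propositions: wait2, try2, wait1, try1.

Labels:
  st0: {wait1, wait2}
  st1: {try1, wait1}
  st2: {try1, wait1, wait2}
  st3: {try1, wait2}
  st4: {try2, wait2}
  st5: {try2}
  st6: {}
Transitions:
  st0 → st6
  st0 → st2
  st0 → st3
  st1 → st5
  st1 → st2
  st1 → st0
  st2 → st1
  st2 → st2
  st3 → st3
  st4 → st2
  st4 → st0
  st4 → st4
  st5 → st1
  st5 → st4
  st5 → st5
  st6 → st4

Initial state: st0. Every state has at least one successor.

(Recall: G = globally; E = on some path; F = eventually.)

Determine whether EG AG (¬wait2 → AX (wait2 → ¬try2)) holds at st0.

Does not hold

States satisfying AG (¬wait2 → AX (wait2 → ¬try2)): {st3}.
States satisfying EG AG (¬wait2 → AX (wait2 → ¬try2)): {st3}.
No suitable path/successor from st0 witnesses the formula.
st0 ∉ Sat(EG AG (¬wait2 → AX (wait2 → ¬try2))).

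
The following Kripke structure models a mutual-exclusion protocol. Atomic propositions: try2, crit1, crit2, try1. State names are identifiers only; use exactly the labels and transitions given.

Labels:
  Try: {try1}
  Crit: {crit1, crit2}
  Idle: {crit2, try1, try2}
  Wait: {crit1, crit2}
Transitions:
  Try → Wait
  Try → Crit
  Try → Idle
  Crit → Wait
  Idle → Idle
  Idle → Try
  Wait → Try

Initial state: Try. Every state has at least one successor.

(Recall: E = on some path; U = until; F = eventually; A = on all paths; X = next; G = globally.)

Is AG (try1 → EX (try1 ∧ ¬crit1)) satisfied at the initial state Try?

Holds

States satisfying try1 → EX (try1 ∧ ¬crit1): {Try, Crit, Idle, Wait}.
States satisfying AG (try1 → EX (try1 ∧ ¬crit1)): {Try, Crit, Idle, Wait}.
Every state reachable from Try satisfies try1 → EX (try1 ∧ ¬crit1).
Try ∈ Sat(AG (try1 → EX (try1 ∧ ¬crit1))).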